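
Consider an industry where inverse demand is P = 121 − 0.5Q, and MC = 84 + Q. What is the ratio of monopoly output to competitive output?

The monopolist equates marginal revenue to marginal cost: 121 − Q = 84 + Q, so Q = 18.5. From demand, P = 111.75.
Under competition P = MC: 121 − 0.5Q = 84 + Q ⇒ Q = 74/3, P = 326/3.
Ratio Q_m/Q_c = 18.5/(74/3) = 0.75.

Q_m/Q_c = 0.75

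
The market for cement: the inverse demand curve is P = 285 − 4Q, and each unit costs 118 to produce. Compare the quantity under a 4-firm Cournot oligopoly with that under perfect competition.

Cournot: Q = 33.4; Competition: Q = 41.75

In a 4-firm Cournot equilibrium, symmetry and the first-order condition give q = (285 − 118)/(20) = 8.35. So Q = 33.4 and P = 151.4.
Competitive firms price at marginal cost: P = 118, giving Q = 41.75.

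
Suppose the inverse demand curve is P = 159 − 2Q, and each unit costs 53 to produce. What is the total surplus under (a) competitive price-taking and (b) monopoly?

Under competition P = MC = 53, so Q = (159 − 53)/2 = 53.
CS = ½·(159 − 53)·53 = 2809; PS = (53 − 53)·53 = 0; TS = 2809.
Monopoly sets MR = MC: 159 − 4Q = 53 ⇒ Q = 26.5, P = 159 − 2·26.5 = 106.
CS = ½·(159 − 106)·26.5 = 702.25; PS = (106 − 53)·26.5 = 1404.5; TS = 2106.75.

Competition: TS = 2809; Monopoly: TS = 2106.75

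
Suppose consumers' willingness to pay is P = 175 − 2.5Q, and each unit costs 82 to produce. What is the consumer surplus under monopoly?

CS = 432.45

Monopoly sets MR = MC: 175 − 5Q = 82 ⇒ Q = 18.6, P = 175 − 2.5·18.6 = 128.5.
CS = ½·(175 − 128.5)·18.6 = 432.45.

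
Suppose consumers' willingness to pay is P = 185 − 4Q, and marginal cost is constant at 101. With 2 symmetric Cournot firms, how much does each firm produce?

Cournot with 2 identical firms: the symmetric best-response condition is 185 − 12q = 101. Each firm produces q = 7, total output Q = 14, price P = 129.

q_i = 7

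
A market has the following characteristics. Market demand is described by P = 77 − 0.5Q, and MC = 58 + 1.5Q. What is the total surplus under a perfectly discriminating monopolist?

TS = 90.25

With perfect price discrimination, output is the efficient level Q = 9.5 (where demand meets MC), but every buyer pays their willingness to pay: CS = 0 and PS = total surplus.
TS = 90.25 (equal to competitive TS).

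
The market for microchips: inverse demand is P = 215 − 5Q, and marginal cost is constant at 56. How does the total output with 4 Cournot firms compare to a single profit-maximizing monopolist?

Cournot: Q = 25.44; Monopoly: Q = 15.9

Cournot with 4 identical firms: the symmetric best-response condition is 215 − 25q = 56. Each firm produces q = 6.36, total output Q = 25.44, price P = 87.8.
The monopolist equates marginal revenue to marginal cost: 215 − 10Q = 56, so Q = 15.9. From demand, P = 135.5.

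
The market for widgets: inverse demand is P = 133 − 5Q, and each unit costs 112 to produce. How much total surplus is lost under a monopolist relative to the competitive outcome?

DWL = 11.025

Competitive firms price at marginal cost: P = 112, giving Q = 4.2.
A monopolist chooses Q where MR = MC. MR = 133 − 10Q; setting this equal to 112 gives Q = 2.1 and P = 122.5.
DWL is the triangle between Q = 2.1 and Q = 4.2: ½·(4.2 − 2.1)·(122.5 − 112) = 11.025.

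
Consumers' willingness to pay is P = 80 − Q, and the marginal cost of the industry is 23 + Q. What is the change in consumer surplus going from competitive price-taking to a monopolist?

CS falls by 225.625

Competitive equilibrium sets price equal to marginal cost: 80 − Q = 23 + Q, so Q = 28.5 and P = 51.5.
CS = ½·(80 − 51.5)·28.5 = 406.125.
Monopoly sets MR = MC: 80 − 2Q = 23 + Q ⇒ Q = 19, P = 80 − 19 = 61.
CS = ½·(80 − 61)·19 = 180.5.
Change in consumer surplus: 180.5 − 406.125 = −225.625.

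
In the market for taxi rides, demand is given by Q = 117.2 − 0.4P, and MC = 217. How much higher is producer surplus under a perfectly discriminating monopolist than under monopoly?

Producer surplus rises by 577.6

Inverting demand: P = 293 − 2.5Q.
Monopoly sets MR = MC: 293 − 5Q = 217 ⇒ Q = 15.2, P = 293 − 2.5·15.2 = 255.
PS = (255 − 217)·15.2 = 577.6.
With perfect price discrimination, output is the efficient level Q = 30.4 (where demand meets MC), but every buyer pays their willingness to pay: CS = 0 and PS = total surplus.
PS = ½·(293 − 217)·30.4 = 1155.2.
Change in producer surplus: 1155.2 − 577.6 = 577.6.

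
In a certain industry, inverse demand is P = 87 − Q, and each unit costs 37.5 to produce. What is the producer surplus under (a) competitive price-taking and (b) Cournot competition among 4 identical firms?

Under competition P = MC = 37.5, so Q = (87 − 37.5)/1 = 49.5.
PS = (37.5 − 37.5)·49.5 = 0.
With 4 symmetric Cournot firms, each firm's FOC gives 87 − 5q = 37.5, so q = 9.9, Q = 4·9.9 = 39.6, and P = 47.4.
PS = (47.4 − 37.5)·39.6 = 392.04.

Competition: PS = 0; Cournot: PS = 392.04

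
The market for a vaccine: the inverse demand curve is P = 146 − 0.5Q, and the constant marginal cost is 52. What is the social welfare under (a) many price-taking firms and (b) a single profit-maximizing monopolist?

Competitive firms price at marginal cost: P = 52, giving Q = 188.
CS = ½·(146 − 52)·188 = 8836; PS = (52 − 52)·188 = 0; TS = 8836.
A monopolist chooses Q where MR = MC. MR = 146 − Q; setting this equal to 52 gives Q = 94 and P = 99.
CS = ½·(146 − 99)·94 = 2209; PS = (99 − 52)·94 = 4418; TS = 6627.

Competition: TS = 8836; Monopoly: TS = 6627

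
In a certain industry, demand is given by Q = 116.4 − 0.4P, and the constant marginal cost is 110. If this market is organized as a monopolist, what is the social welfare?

TS = 4914.15

Inverting demand: P = 291 − 2.5Q.
A monopolist chooses Q where MR = MC. MR = 291 − 5Q; setting this equal to 110 gives Q = 36.2 and P = 200.5.
CS = ½·(291 − 200.5)·36.2 = 1638.05; PS = (200.5 − 110)·36.2 = 3276.1; TS = 4914.15.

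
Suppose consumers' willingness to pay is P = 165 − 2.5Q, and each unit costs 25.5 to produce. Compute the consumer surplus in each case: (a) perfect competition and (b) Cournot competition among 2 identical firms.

Under competition P = MC = 25.5, so Q = (165 − 25.5)/2.5 = 55.8.
CS = ½·(165 − 25.5)·55.8 = 3892.05.
In a 2-firm Cournot equilibrium, symmetry and the first-order condition give q = (165 − 25.5)/(7.5) = 18.6. So Q = 37.2 and P = 72.
CS = ½·(165 − 72)·37.2 = 1729.8.

Competition: CS = 3892.05; Cournot: CS = 1729.8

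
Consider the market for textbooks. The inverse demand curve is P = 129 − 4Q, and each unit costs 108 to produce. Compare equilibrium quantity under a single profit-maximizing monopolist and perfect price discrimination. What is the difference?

Monopoly sets MR = MC: 129 − 8Q = 108 ⇒ Q = 2.625, P = 129 − 4·2.625 = 118.5.
A perfectly discriminating monopolist sells every unit with P(Q) ≥ MC(Q), so output equals the competitive quantity Q = 5.25. Each buyer pays their reservation price, so CS = 0 and the firm captures all surplus.
Change in equilibrium quantity: 5.25 − 2.625 = 2.625.

Equilibrium quantity rises by 2.625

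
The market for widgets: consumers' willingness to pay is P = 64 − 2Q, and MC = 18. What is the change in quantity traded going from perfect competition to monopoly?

Q falls by 11.5

Perfect competition: P = MC = 18, so 64 − 2Q = 18 and Q = 23.
Monopoly sets MR = MC: 64 − 4Q = 18 ⇒ Q = 11.5, P = 64 − 2·11.5 = 41.
Change in quantity traded: 11.5 − 23 = −11.5.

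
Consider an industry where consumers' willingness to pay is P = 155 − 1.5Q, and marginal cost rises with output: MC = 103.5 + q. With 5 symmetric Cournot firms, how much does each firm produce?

q_i = 5.15

In a 5-firm Cournot equilibrium, symmetry and the first-order condition give q = (155 − 103.5)/(10) = 5.15. So Q = 25.75 and P = 116.375.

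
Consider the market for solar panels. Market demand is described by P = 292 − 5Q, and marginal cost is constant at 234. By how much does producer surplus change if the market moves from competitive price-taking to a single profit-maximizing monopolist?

Producer surplus rises by 168.2

Under competition P = MC = 234, so Q = (292 − 234)/5 = 11.6.
PS = (234 − 234)·11.6 = 0.
Monopoly sets MR = MC: 292 − 10Q = 234 ⇒ Q = 5.8, P = 292 − 5·5.8 = 263.
PS = (263 − 234)·5.8 = 168.2.
Change in producer surplus: 168.2 − 0 = 168.2.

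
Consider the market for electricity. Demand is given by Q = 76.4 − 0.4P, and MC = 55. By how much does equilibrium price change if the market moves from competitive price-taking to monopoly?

P rises by 68

Inverting demand: P = 191 − 2.5Q.
Under competition P = MC = 55, so Q = (191 − 55)/2.5 = 54.4.
A monopolist chooses Q where MR = MC. MR = 191 − 5Q; setting this equal to 55 gives Q = 27.2 and P = 123.
Change in equilibrium price: 123 − 55 = 68.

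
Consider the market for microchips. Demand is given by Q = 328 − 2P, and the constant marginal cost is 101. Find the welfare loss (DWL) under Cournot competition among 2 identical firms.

DWL = 441

Inverting demand: P = 164 − 0.5Q.
Under competition P = MC = 101, so Q = (164 − 101)/0.5 = 126.
With 2 symmetric Cournot firms, each firm's FOC gives 164 − 1.5q = 101, so q = 42, Q = 2·42 = 84, and P = 122.
DWL is the triangle between Q = 84 and Q = 126: ½·(126 − 84)·(122 − 101) = 441.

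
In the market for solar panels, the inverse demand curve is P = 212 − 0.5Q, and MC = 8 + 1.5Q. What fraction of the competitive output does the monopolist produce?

A monopolist chooses Q where MR = MC. MR = 212 − Q; setting this equal to 8 + 1.5Q gives Q = 81.6 and P = 171.2.
Competitive equilibrium sets price equal to marginal cost: 212 − 0.5Q = 8 + 1.5Q, so Q = 102 and P = 161.
Ratio Q_m/Q_c = 81.6/102 = 0.8.

Q_m/Q_c = 0.8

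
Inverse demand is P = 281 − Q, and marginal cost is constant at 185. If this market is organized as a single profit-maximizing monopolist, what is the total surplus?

TS = 3456

Monopoly sets MR = MC: 281 − 2Q = 185 ⇒ Q = 48, P = 281 − 48 = 233.
CS = ½·(281 − 233)·48 = 1152; PS = (233 − 185)·48 = 2304; TS = 3456.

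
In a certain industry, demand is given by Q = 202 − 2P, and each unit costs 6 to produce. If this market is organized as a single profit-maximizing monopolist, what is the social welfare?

Inverting demand: P = 101 − 0.5Q.
The monopolist equates marginal revenue to marginal cost: 101 − Q = 6, so Q = 95. From demand, P = 53.5.
CS = ½·(101 − 53.5)·95 = 2256.25; PS = (53.5 − 6)·95 = 4512.5; TS = 6768.75.

TS = 6768.75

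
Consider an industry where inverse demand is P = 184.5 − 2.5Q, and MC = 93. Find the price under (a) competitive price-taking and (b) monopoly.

Under competition P = MC = 93, so Q = (184.5 − 93)/2.5 = 36.6.
Monopoly sets MR = MC: 184.5 − 5Q = 93 ⇒ Q = 18.3, P = 184.5 − 2.5·18.3 = 138.75.

Competition: P = 93; Monopoly: P = 138.75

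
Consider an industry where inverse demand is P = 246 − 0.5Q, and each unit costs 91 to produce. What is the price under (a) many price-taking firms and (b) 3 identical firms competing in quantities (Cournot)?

Perfect competition: P = MC = 91, so 246 − 0.5Q = 91 and Q = 310.
With 3 symmetric Cournot firms, each firm's FOC gives 246 − 2q = 91, so q = 77.5, Q = 3·77.5 = 232.5, and P = 129.75.

Competition: P = 91; Cournot: P = 129.75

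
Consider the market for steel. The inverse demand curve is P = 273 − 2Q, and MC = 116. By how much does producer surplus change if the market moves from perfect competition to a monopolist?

Competitive firms price at marginal cost: P = 116, giving Q = 78.5.
PS = (116 − 116)·78.5 = 0.
A monopolist chooses Q where MR = MC. MR = 273 − 4Q; setting this equal to 116 gives Q = 39.25 and P = 194.5.
PS = (194.5 − 116)·39.25 = 3081.125.
Change in producer surplus: 3081.125 − 0 = 3081.125.

Producer surplus rises by 3081.125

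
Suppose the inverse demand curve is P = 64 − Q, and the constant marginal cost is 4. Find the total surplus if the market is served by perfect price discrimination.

TS = 1800

Under first-degree price discrimination the firm charges each unit its demand price and produces up to where P = MC, i.e. Q = 60. Consumer surplus is zero; producer surplus equals total surplus.
TS = 1800 (equal to competitive TS).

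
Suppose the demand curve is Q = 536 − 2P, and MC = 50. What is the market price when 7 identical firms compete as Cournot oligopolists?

P = 77.25

Inverting demand: P = 268 − 0.5Q.
Cournot with 7 identical firms: the symmetric best-response condition is 268 − 4q = 50. Each firm produces q = 54.5, total output Q = 381.5, price P = 77.25.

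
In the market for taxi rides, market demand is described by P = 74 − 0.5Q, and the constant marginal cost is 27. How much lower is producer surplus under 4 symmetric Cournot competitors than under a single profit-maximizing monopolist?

The monopolist equates marginal revenue to marginal cost: 74 − Q = 27, so Q = 47. From demand, P = 50.5.
PS = (50.5 − 27)·47 = 1104.5.
With 4 symmetric Cournot firms, each firm's FOC gives 74 − 2.5q = 27, so q = 18.8, Q = 4·18.8 = 75.2, and P = 36.4.
PS = (36.4 − 27)·75.2 = 706.88.
Change in producer surplus: 706.88 − 1104.5 = −397.62.

Producer surplus falls by 397.62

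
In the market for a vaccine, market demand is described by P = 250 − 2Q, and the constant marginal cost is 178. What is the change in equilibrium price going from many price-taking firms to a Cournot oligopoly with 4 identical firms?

Equilibrium price rises by 14.4

Competitive firms price at marginal cost: P = 178, giving Q = 36.
Cournot with 4 identical firms: the symmetric best-response condition is 250 − 10q = 178. Each firm produces q = 7.2, total output Q = 28.8, price P = 192.4.
Change in equilibrium price: 192.4 − 178 = 14.4.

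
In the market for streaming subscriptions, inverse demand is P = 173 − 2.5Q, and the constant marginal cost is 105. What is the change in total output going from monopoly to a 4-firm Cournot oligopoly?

Total output rises by 8.16

A monopolist chooses Q where MR = MC. MR = 173 − 5Q; setting this equal to 105 gives Q = 13.6 and P = 139.
In a 4-firm Cournot equilibrium, symmetry and the first-order condition give q = (173 − 105)/(12.5) = 5.44. So Q = 21.76 and P = 118.6.
Change in total output: 21.76 − 13.6 = 8.16.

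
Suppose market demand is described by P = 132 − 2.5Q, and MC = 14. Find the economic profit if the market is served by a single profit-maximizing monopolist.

The monopolist equates marginal revenue to marginal cost: 132 − 5Q = 14, so Q = 23.6. From demand, P = 73.
Profit = (73 − 14)·23.6 = 1392.4.

Profit = 1392.4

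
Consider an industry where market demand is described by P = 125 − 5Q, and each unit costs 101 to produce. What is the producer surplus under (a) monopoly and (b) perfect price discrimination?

The monopolist equates marginal revenue to marginal cost: 125 − 10Q = 101, so Q = 2.4. From demand, P = 113.
PS = (113 − 101)·2.4 = 28.8.
A perfectly discriminating monopolist sells every unit with P(Q) ≥ MC(Q), so output equals the competitive quantity Q = 4.8. Each buyer pays their reservation price, so CS = 0 and the firm captures all surplus.
PS = ½·(125 − 101)·4.8 = 57.6.

Monopoly: PS = 28.8; Perfect PD: PS = 57.6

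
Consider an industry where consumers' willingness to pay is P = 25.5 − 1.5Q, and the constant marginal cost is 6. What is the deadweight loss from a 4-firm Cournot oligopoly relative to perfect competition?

Under competition P = MC = 6, so Q = (25.5 − 6)/1.5 = 13.
With 4 symmetric Cournot firms, each firm's FOC gives 25.5 − 7.5q = 6, so q = 2.6, Q = 4·2.6 = 10.4, and P = 9.9.
DWL is the triangle between Q = 10.4 and Q = 13: ½·(13 − 10.4)·(9.9 − 6) = 5.07.

DWL = 5.07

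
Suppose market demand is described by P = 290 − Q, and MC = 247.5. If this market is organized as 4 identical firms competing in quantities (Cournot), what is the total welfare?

TS = 867

In a 4-firm Cournot equilibrium, symmetry and the first-order condition give q = (290 − 247.5)/(5) = 8.5. So Q = 34 and P = 256.
CS = ½·(290 − 256)·34 = 578; PS = (256 − 247.5)·34 = 289; TS = 867.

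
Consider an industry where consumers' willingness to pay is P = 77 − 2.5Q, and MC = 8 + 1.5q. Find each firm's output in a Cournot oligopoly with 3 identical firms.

q_i = 6

In a 3-firm Cournot equilibrium, symmetry and the first-order condition give q = (77 − 8)/(11.5) = 6. So Q = 18 and P = 32.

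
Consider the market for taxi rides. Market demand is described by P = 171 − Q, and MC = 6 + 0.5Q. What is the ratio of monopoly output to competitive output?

A monopolist chooses Q where MR = MC. MR = 171 − 2Q; setting this equal to 6 + 0.5Q gives Q = 66 and P = 105.
Competitive equilibrium sets price equal to marginal cost: 171 − Q = 6 + 0.5Q, so Q = 110 and P = 61.
Ratio Q_m/Q_c = 66/110 = 0.6.

Q_m/Q_c = 0.6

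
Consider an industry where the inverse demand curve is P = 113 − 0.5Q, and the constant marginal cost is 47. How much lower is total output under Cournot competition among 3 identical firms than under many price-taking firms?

Q falls by 33

Competitive firms price at marginal cost: P = 47, giving Q = 132.
Cournot with 3 identical firms: the symmetric best-response condition is 113 − 2q = 47. Each firm produces q = 33, total output Q = 99, price P = 63.5.
Change in total output: 99 − 132 = −33.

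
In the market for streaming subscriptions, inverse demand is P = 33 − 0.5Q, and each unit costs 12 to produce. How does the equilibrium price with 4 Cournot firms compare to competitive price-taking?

Cournot: P = 16.2; Competition: P = 12

In a 4-firm Cournot equilibrium, symmetry and the first-order condition give q = (33 − 12)/(2.5) = 8.4. So Q = 33.6 and P = 16.2.
Perfect competition: P = MC = 12, so 33 − 0.5Q = 12 and Q = 42.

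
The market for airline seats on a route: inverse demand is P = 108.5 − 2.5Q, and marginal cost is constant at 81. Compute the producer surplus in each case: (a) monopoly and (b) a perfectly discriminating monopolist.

The monopolist equates marginal revenue to marginal cost: 108.5 − 5Q = 81, so Q = 5.5. From demand, P = 94.75.
PS = (94.75 − 81)·5.5 = 75.625.
A perfectly discriminating monopolist sells every unit with P(Q) ≥ MC(Q), so output equals the competitive quantity Q = 11. Each buyer pays their reservation price, so CS = 0 and the firm captures all surplus.
PS = ½·(108.5 − 81)·11 = 151.25.

Monopoly: PS = 75.625; Perfect PD: PS = 151.25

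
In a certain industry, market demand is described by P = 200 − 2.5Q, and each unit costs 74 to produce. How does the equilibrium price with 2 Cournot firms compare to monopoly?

With 2 symmetric Cournot firms, each firm's FOC gives 200 − 7.5q = 74, so q = 16.8, Q = 2·16.8 = 33.6, and P = 116.
Monopoly sets MR = MC: 200 − 5Q = 74 ⇒ Q = 25.2, P = 200 − 2.5·25.2 = 137.

Cournot: P = 116; Monopoly: P = 137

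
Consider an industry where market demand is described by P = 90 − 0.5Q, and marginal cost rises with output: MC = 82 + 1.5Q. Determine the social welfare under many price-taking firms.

TS = 16

Competitive equilibrium sets price equal to marginal cost: 90 − 0.5Q = 82 + 1.5Q, so Q = 4 and P = 88.
CS = ½·(90 − 88)·4 = 4; PS = (88·4 − 82·4 − ½·1.5·4²) = 12; TS = 16.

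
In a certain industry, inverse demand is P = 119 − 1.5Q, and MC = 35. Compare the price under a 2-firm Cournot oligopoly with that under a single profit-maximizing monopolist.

Cournot: P = 63; Monopoly: P = 77

With 2 symmetric Cournot firms, each firm's FOC gives 119 − 4.5q = 35, so q = 56/3, Q = 2·56/3 = 112/3, and P = 63.
Monopoly sets MR = MC: 119 − 3Q = 35 ⇒ Q = 28, P = 119 − 1.5·28 = 77.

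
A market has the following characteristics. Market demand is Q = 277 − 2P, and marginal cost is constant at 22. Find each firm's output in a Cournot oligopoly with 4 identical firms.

Inverting demand: P = 138.5 − 0.5Q.
With 4 symmetric Cournot firms, each firm's FOC gives 138.5 − 2.5q = 22, so q = 46.6, Q = 4·46.6 = 186.4, and P = 45.3.

q_i = 46.6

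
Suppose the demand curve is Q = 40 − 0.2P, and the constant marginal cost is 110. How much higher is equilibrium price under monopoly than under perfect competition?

Inverting demand: P = 200 − 5Q.
Under competition P = MC = 110, so Q = (200 − 110)/5 = 18.
The monopolist equates marginal revenue to marginal cost: 200 − 10Q = 110, so Q = 9. From demand, P = 155.
Change in equilibrium price: 155 − 110 = 45.

Equilibrium price rises by 45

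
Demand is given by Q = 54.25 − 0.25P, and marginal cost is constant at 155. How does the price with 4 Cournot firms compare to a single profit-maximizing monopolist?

Cournot: P = 167.4; Monopoly: P = 186

Inverting demand: P = 217 − 4Q.
Cournot with 4 identical firms: the symmetric best-response condition is 217 − 20q = 155. Each firm produces q = 3.1, total output Q = 12.4, price P = 167.4.
A monopolist chooses Q where MR = MC. MR = 217 − 8Q; setting this equal to 155 gives Q = 7.75 and P = 186.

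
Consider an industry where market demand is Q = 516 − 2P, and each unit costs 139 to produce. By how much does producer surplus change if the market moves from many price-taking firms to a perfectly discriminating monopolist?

Inverting demand: P = 258 − 0.5Q.
Under competition P = MC = 139, so Q = (258 − 139)/0.5 = 238.
PS = (139 − 139)·238 = 0.
Under first-degree price discrimination the firm charges each unit its demand price and produces up to where P = MC, i.e. Q = 238. Consumer surplus is zero; producer surplus equals total surplus.
PS = ½·(258 − 139)·238 = 14161.
Change in producer surplus: 14161 − 0 = 14161.

PS rises by 14161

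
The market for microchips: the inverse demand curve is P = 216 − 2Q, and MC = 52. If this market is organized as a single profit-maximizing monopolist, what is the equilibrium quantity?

Q = 41

A monopolist chooses Q where MR = MC. MR = 216 − 4Q; setting this equal to 52 gives Q = 41 and P = 134.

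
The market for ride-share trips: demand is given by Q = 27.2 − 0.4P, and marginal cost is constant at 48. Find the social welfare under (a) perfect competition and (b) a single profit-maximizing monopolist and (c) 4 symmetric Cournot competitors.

Inverting demand: P = 68 − 2.5Q.
Under competition P = MC = 48, so Q = (68 − 48)/2.5 = 8.
CS = ½·(68 − 48)·8 = 80; PS = (48 − 48)·8 = 0; TS = 80.
The monopolist equates marginal revenue to marginal cost: 68 − 5Q = 48, so Q = 4. From demand, P = 58.
CS = ½·(68 − 58)·4 = 20; PS = (58 − 48)·4 = 40; TS = 60.
In a 4-firm Cournot equilibrium, symmetry and the first-order condition give q = (68 − 48)/(12.5) = 1.6. So Q = 6.4 and P = 52.
CS = ½·(68 − 52)·6.4 = 51.2; PS = (52 − 48)·6.4 = 25.6; TS = 76.8.

Competition: TS = 80; Monopoly: TS = 60; Cournot: TS = 76.8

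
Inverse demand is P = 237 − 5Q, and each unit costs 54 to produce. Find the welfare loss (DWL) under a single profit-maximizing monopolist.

Under competition P = MC = 54, so Q = (237 − 54)/5 = 36.6.
The monopolist equates marginal revenue to marginal cost: 237 − 10Q = 54, so Q = 18.3. From demand, P = 145.5.
DWL is the triangle between Q = 18.3 and Q = 36.6: ½·(36.6 − 18.3)·(145.5 − 54) = 837.225.

DWL = 837.225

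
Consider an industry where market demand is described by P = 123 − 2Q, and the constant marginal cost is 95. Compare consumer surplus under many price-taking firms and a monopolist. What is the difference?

CS falls by 147

Competitive firms price at marginal cost: P = 95, giving Q = 14.
CS = ½·(123 − 95)·14 = 196.
Monopoly sets MR = MC: 123 − 4Q = 95 ⇒ Q = 7, P = 123 − 2·7 = 109.
CS = ½·(123 − 109)·7 = 49.
Change in consumer surplus: 49 − 196 = −147.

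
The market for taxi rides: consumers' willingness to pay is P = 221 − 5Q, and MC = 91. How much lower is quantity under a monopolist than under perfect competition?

Q falls by 13

Competitive firms price at marginal cost: P = 91, giving Q = 26.
Monopoly sets MR = MC: 221 − 10Q = 91 ⇒ Q = 13, P = 221 − 5·13 = 156.
Change in quantity: 13 − 26 = −13.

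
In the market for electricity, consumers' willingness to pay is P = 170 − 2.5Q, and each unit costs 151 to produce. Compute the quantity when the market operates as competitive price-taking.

Q = 7.6

Perfect competition: P = MC = 151, so 170 − 2.5Q = 151 and Q = 7.6.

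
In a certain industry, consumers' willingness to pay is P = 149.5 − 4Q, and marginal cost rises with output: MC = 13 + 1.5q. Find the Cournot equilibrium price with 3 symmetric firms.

Cournot with 3 identical firms: the symmetric best-response condition is 149.5 − 16q = 13 + 1.5q. Each firm produces q = 7.8, total output Q = 23.4, price P = 55.9.

P = 55.9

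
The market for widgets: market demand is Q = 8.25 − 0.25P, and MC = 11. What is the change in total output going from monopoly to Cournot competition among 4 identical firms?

Q rises by 1.65

Inverting demand: P = 33 − 4Q.
The monopolist equates marginal revenue to marginal cost: 33 − 8Q = 11, so Q = 2.75. From demand, P = 22.
With 4 symmetric Cournot firms, each firm's FOC gives 33 − 20q = 11, so q = 1.1, Q = 4·1.1 = 4.4, and P = 15.4.
Change in total output: 4.4 − 2.75 = 1.65.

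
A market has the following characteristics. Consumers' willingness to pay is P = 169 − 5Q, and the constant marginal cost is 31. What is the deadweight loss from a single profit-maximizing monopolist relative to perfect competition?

Competitive firms price at marginal cost: P = 31, giving Q = 27.6.
The monopolist equates marginal revenue to marginal cost: 169 − 10Q = 31, so Q = 13.8. From demand, P = 100.
DWL is the triangle between Q = 13.8 and Q = 27.6: ½·(27.6 − 13.8)·(100 − 31) = 476.1.

DWL = 476.1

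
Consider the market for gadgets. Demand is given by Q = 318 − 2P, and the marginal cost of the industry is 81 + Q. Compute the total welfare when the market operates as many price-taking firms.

TS = 2028

Inverting demand: P = 159 − 0.5Q.
Under competition P = MC: 159 − 0.5Q = 81 + Q ⇒ Q = 52, P = 133.
CS = ½·(159 − 133)·52 = 676; PS = (133·52 − 81·52 − ½·1·52²) = 1352; TS = 2028.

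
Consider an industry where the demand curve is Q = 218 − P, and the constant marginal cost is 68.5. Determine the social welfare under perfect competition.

TS = 11175.125

Inverting demand: P = 218 − Q.
Perfect competition: P = MC = 68.5, so 218 − Q = 68.5 and Q = 149.5.
CS = ½·(218 − 68.5)·149.5 = 11175.125; PS = (68.5 − 68.5)·149.5 = 0; TS = 11175.125.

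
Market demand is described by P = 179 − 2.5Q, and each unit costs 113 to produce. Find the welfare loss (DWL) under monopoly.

Perfect competition: P = MC = 113, so 179 − 2.5Q = 113 and Q = 26.4.
A monopolist chooses Q where MR = MC. MR = 179 − 5Q; setting this equal to 113 gives Q = 13.2 and P = 146.
DWL is the triangle between Q = 13.2 and Q = 26.4: ½·(26.4 − 13.2)·(146 − 113) = 217.8.

DWL = 217.8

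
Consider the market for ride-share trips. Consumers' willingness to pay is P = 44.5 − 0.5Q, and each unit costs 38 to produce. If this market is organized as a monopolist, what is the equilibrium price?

A monopolist chooses Q where MR = MC. MR = 44.5 − Q; setting this equal to 38 gives Q = 6.5 and P = 41.25.

P = 41.25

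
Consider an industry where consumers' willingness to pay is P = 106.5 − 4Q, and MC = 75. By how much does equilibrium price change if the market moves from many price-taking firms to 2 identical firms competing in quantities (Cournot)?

Equilibrium price rises by 10.5

Perfect competition: P = MC = 75, so 106.5 − 4Q = 75 and Q = 7.875.
Cournot with 2 identical firms: the symmetric best-response condition is 106.5 − 12q = 75. Each firm produces q = 2.625, total output Q = 5.25, price P = 85.5.
Change in equilibrium price: 85.5 − 75 = 10.5.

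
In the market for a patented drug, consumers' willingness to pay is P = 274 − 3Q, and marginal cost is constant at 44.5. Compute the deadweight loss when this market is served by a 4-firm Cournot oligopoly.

Perfect competition: P = MC = 44.5, so 274 − 3Q = 44.5 and Q = 76.5.
With 4 symmetric Cournot firms, each firm's FOC gives 274 − 15q = 44.5, so q = 15.3, Q = 4·15.3 = 61.2, and P = 90.4.
DWL is the triangle between Q = 61.2 and Q = 76.5: ½·(76.5 − 61.2)·(90.4 − 44.5) = 351.135.

DWL = 351.135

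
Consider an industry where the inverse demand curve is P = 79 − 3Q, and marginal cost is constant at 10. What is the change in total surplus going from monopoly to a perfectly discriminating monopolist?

Total surplus rises by 198.375

The monopolist equates marginal revenue to marginal cost: 79 − 6Q = 10, so Q = 11.5. From demand, P = 44.5.
CS = ½·(79 − 44.5)·11.5 = 198.375; PS = (44.5 − 10)·11.5 = 396.75; TS = 595.125.
A perfectly discriminating monopolist sells every unit with P(Q) ≥ MC(Q), so output equals the competitive quantity Q = 23. Each buyer pays their reservation price, so CS = 0 and the firm captures all surplus.
TS = 793.5 (equal to competitive TS).
Change in total surplus: 793.5 − 595.125 = 198.375.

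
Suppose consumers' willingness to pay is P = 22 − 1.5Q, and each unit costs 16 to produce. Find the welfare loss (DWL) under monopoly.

DWL = 3

Competitive firms price at marginal cost: P = 16, giving Q = 4.
A monopolist chooses Q where MR = MC. MR = 22 − 3Q; setting this equal to 16 gives Q = 2 and P = 19.
DWL is the triangle between Q = 2 and Q = 4: ½·(4 − 2)·(19 − 16) = 3.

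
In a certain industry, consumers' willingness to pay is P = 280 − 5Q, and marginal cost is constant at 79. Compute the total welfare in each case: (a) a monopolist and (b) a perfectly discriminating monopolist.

The monopolist equates marginal revenue to marginal cost: 280 − 10Q = 79, so Q = 20.1. From demand, P = 179.5.
CS = ½·(280 − 179.5)·20.1 = 1010.025; PS = (179.5 − 79)·20.1 = 2020.05; TS = 3030.075.
Under first-degree price discrimination the firm charges each unit its demand price and produces up to where P = MC, i.e. Q = 40.2. Consumer surplus is zero; producer surplus equals total surplus.
TS = 4040.1 (equal to competitive TS).

Monopoly: TS = 3030.075; Perfect PD: TS = 4040.1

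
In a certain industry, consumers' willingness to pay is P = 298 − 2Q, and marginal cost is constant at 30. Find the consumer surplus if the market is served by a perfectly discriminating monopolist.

CS = 0

A perfectly discriminating monopolist sells every unit with P(Q) ≥ MC(Q), so output equals the competitive quantity Q = 134. Each buyer pays their reservation price, so CS = 0 and the firm captures all surplus.
CS = 0.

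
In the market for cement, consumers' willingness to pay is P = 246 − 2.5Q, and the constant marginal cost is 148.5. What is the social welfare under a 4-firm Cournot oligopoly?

In a 4-firm Cournot equilibrium, symmetry and the first-order condition give q = (246 − 148.5)/(12.5) = 7.8. So Q = 31.2 and P = 168.
CS = ½·(246 − 168)·31.2 = 1216.8; PS = (168 − 148.5)·31.2 = 608.4; TS = 1825.2.

TS = 1825.2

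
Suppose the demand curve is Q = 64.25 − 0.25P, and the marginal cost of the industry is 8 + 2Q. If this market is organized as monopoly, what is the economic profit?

Profit = 3100.05

Inverting demand: P = 257 − 4Q.
A monopolist chooses Q where MR = MC. MR = 257 − 8Q; setting this equal to 8 + 2Q gives Q = 24.9 and P = 157.4.
Profit = 157.4·24.9 − (8·24.9 + ½·2·24.9²) = 3100.05.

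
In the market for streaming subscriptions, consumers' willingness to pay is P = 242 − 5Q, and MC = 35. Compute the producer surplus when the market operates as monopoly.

PS = 2142.45

The monopolist equates marginal revenue to marginal cost: 242 − 10Q = 35, so Q = 20.7. From demand, P = 138.5.
PS = (138.5 − 35)·20.7 = 2142.45.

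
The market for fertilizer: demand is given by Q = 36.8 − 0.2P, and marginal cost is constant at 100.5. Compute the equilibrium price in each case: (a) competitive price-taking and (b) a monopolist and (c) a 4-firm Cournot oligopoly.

Competition: P = 100.5; Monopoly: P = 142.25; Cournot: P = 117.2

Inverting demand: P = 184 − 5Q.
Perfect competition: P = MC = 100.5, so 184 − 5Q = 100.5 and Q = 16.7.
A monopolist chooses Q where MR = MC. MR = 184 − 10Q; setting this equal to 100.5 gives Q = 8.35 and P = 142.25.
Cournot with 4 identical firms: the symmetric best-response condition is 184 − 25q = 100.5. Each firm produces q = 3.34, total output Q = 13.36, price P = 117.2.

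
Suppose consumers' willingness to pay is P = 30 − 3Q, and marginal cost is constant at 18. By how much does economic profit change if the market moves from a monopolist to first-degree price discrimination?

The monopolist equates marginal revenue to marginal cost: 30 − 6Q = 18, so Q = 2. From demand, P = 24.
Profit = (24 − 18)·2 = 12.
With perfect price discrimination, output is the efficient level Q = 4 (where demand meets MC), but every buyer pays their willingness to pay: CS = 0 and PS = total surplus.
PS equals the full surplus area, 24. Profit = 24 = 24.
Change in economic profit: 24 − 12 = 12.

π rises by 12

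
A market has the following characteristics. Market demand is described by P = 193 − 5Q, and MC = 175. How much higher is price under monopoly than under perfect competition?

Price rises by 9

Under competition P = MC = 175, so Q = (193 − 175)/5 = 3.6.
The monopolist equates marginal revenue to marginal cost: 193 − 10Q = 175, so Q = 1.8. From demand, P = 184.
Change in price: 184 − 175 = 9.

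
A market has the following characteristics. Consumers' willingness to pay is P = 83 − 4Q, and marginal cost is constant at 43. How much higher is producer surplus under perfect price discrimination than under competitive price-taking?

PS rises by 200

Perfect competition: P = MC = 43, so 83 − 4Q = 43 and Q = 10.
PS = (43 − 43)·10 = 0.
Under first-degree price discrimination the firm charges each unit its demand price and produces up to where P = MC, i.e. Q = 10. Consumer surplus is zero; producer surplus equals total surplus.
PS = ½·(83 − 43)·10 = 200.
Change in producer surplus: 200 − 0 = 200.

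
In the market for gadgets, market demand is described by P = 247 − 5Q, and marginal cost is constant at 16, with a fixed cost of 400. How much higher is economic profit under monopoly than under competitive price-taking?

Competitive firms price at marginal cost: P = 16, giving Q = 46.2.
Profit = (16 − 16)·46.2 − 400 = −400.
The monopolist equates marginal revenue to marginal cost: 247 − 10Q = 16, so Q = 23.1. From demand, P = 131.5.
Profit = (131.5 − 16)·23.1 − 400 = 2268.05.
Change in economic profit: 2268.05 − −400 = 2668.05.

Economic profit rises by 2668.05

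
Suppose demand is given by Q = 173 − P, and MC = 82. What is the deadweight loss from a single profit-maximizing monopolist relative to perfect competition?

Inverting demand: P = 173 − Q.
Under competition P = MC = 82, so Q = (173 − 82)/1 = 91.
The monopolist equates marginal revenue to marginal cost: 173 − 2Q = 82, so Q = 45.5. From demand, P = 127.5.
DWL is the triangle between Q = 45.5 and Q = 91: ½·(91 − 45.5)·(127.5 − 82) = 1035.125.

DWL = 1035.125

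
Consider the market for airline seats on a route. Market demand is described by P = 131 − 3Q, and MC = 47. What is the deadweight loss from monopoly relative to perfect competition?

Perfect competition: P = MC = 47, so 131 − 3Q = 47 and Q = 28.
Monopoly sets MR = MC: 131 − 6Q = 47 ⇒ Q = 14, P = 131 − 3·14 = 89.
DWL is the triangle between Q = 14 and Q = 28: ½·(28 − 14)·(89 − 47) = 294.

DWL = 294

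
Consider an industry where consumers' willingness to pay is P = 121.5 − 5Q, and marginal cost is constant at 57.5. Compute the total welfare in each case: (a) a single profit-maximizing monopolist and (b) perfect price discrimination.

A monopolist chooses Q where MR = MC. MR = 121.5 − 10Q; setting this equal to 57.5 gives Q = 6.4 and P = 89.5.
CS = ½·(121.5 − 89.5)·6.4 = 102.4; PS = (89.5 − 57.5)·6.4 = 204.8; TS = 307.2.
A perfectly discriminating monopolist sells every unit with P(Q) ≥ MC(Q), so output equals the competitive quantity Q = 12.8. Each buyer pays their reservation price, so CS = 0 and the firm captures all surplus.
TS = 409.6 (equal to competitive TS).

Monopoly: TS = 307.2; Perfect PD: TS = 409.6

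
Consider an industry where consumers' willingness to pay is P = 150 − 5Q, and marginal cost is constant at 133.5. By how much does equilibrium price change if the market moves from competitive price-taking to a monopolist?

Competitive firms price at marginal cost: P = 133.5, giving Q = 3.3.
A monopolist chooses Q where MR = MC. MR = 150 − 10Q; setting this equal to 133.5 gives Q = 1.65 and P = 141.75.
Change in equilibrium price: 141.75 − 133.5 = 8.25.

Equilibrium price rises by 8.25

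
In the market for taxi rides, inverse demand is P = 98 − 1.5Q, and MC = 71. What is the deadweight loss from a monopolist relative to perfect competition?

Perfect competition: P = MC = 71, so 98 − 1.5Q = 71 and Q = 18.
Monopoly sets MR = MC: 98 − 3Q = 71 ⇒ Q = 9, P = 98 − 1.5·9 = 84.5.
DWL is the triangle between Q = 9 and Q = 18: ½·(18 − 9)·(84.5 − 71) = 60.75.

DWL = 60.75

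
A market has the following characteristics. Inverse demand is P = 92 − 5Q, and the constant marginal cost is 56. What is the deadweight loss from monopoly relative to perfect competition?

DWL = 32.4

Under competition P = MC = 56, so Q = (92 − 56)/5 = 7.2.
Monopoly sets MR = MC: 92 − 10Q = 56 ⇒ Q = 3.6, P = 92 − 5·3.6 = 74.
DWL is the triangle between Q = 3.6 and Q = 7.2: ½·(7.2 − 3.6)·(74 − 56) = 32.4.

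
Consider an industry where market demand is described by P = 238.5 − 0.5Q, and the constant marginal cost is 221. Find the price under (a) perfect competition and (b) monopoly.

Competition: P = 221; Monopoly: P = 229.75

Competitive firms price at marginal cost: P = 221, giving Q = 35.
A monopolist chooses Q where MR = MC. MR = 238.5 − Q; setting this equal to 221 gives Q = 17.5 and P = 229.75.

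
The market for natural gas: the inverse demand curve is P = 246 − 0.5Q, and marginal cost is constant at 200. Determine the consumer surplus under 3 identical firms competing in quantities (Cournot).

Cournot with 3 identical firms: the symmetric best-response condition is 246 − 2q = 200. Each firm produces q = 23, total output Q = 69, price P = 211.5.
CS = ½·(246 − 211.5)·69 = 1190.25.

CS = 1190.25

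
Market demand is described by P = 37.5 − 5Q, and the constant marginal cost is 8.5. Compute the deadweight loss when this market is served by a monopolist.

Under competition P = MC = 8.5, so Q = (37.5 − 8.5)/5 = 5.8.
A monopolist chooses Q where MR = MC. MR = 37.5 − 10Q; setting this equal to 8.5 gives Q = 2.9 and P = 23.
DWL is the triangle between Q = 2.9 and Q = 5.8: ½·(5.8 − 2.9)·(23 − 8.5) = 21.025.

DWL = 21.025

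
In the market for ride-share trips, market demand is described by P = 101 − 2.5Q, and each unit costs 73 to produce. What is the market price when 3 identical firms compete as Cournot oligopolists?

P = 80

In a 3-firm Cournot equilibrium, symmetry and the first-order condition give q = (101 − 73)/(10) = 2.8. So Q = 8.4 and P = 80.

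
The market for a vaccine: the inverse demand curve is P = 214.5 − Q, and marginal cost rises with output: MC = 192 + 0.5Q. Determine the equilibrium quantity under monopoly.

The monopolist equates marginal revenue to marginal cost: 214.5 − 2Q = 192 + 0.5Q, so Q = 9. From demand, P = 205.5.

Q = 9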